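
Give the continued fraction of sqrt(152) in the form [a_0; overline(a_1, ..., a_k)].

Write x_i = (sqrt(152) + m_i)/d_i with (m_0, d_0) = (0, 1). a_0 = floor(sqrt(152)) = 12, since 12^2 = 144 <= 152 < 169 = 13^2.
Iterate m_{i+1} = d_i*a_i - m_i, d_{i+1} = (152 - m_{i+1}^2)/d_i, a_{i+1} = floor((a_0 + m_{i+1})/d_{i+1}):
  m_1 = 1*12 - 0 = 12, d_1 = (152 - 12^2)/1 = 8/1 = 8, a_1 = floor((12 + 12)/8) = 3.
  m_2 = 8*3 - 12 = 12, d_2 = (152 - 12^2)/8 = 8/8 = 1, a_2 = floor((12 + 12)/1) = 24.
  m_3 = 1*24 - 12 = 12, d_3 = (152 - 12^2)/1 = 8/1 = 8: (m_3, d_3) = (m_1, d_1) = (12, 8), so from here the quotients repeat a_1, a_2; the period length is 2.
Hence the expansion of sqrt(152) is a_0 = 12 followed by the repeating block 3, 24 (period 2).

[12; overline(3, 24)]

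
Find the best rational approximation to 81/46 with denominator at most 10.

Expand x = 81/46 as a continued fraction with the Euclidean algorithm:
  81 = 1*46 + 35, so a_0 = 1.
  46 = 1*35 + 11, so a_1 = 1.
  35 = 3*11 + 2, so a_2 = 3.
  11 = 5*2 + 1, so a_3 = 5.
  2 = 2*1 + 0, so a_4 = 2.
so x = [1; 1, 3, 5, 2].
Convergents (p_i = a_i*p_{i-1} + p_{i-2}, q_i = a_i*q_{i-1} + q_{i-2} with p_{-2}=0, p_{-1}=1, q_{-2}=1, q_{-1}=0), until the denominator exceeds 10:
  i=0: a_0=1, p_0 = 1*1 + 0 = 1, q_0 = 1*0 + 1 = 1.
  i=1: a_1=1, p_1 = 1*1 + 1 = 2, q_1 = 1*1 + 0 = 1.
  i=2: a_2=3, p_2 = 3*2 + 1 = 7, q_2 = 3*1 + 1 = 4.
  i=3: a_3=5, p_3 = 5*7 + 2 = 37, q_3 = 5*4 + 1 = 21.
q_3 = 21 > 10, so the last convergent with denominator <= 10 is p_2/q_2 = 7/4.
The closest fraction with denominator <= 10 is either p_2/q_2 or the intermediate fraction (k*p_2 + p_1)/(k*q_2 + q_1) with the largest k >= 1 whose denominator stays <= 10; these approach x as k grows, and every other convergent or intermediate fraction in range is farther away.
Largest k: floor((10 - q_1)/q_2) = floor((10 - 1)/4) = 2.
That gives (2*7 + 2)/(2*4 + 1) = 16/9.
Compare the errors: |x - 7/4| = |81*4 - 7*46|/(46*4) = 2/184, and |x - 16/9| = |81*9 - 16*46|/(46*9) = 7/414.
Cross-multiplying, 2*414 = 828 < 1288 = 7*184, so 2/184 is smaller: the convergent 7/4 is closer to x than 16/9.

7/4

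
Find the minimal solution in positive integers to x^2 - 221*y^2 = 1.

First expand sqrt(221) as a continued fraction. With x_i = (sqrt(221) + m_i)/d_i and (m_0, d_0) = (0, 1): a_0 = floor(sqrt(221)) = 14, since 14^2 = 196 <= 221 < 225 = 15^2.
Iterate m_{i+1} = d_i*a_i - m_i, d_{i+1} = (221 - m_{i+1}^2)/d_i, a_{i+1} = floor((a_0 + m_{i+1})/d_{i+1}):
  m_1 = 1*14 - 0 = 14, d_1 = (221 - 14^2)/1 = 25/1 = 25, a_1 = floor((14 + 14)/25) = 1.
  m_2 = 25*1 - 14 = 11, d_2 = (221 - 11^2)/25 = 100/25 = 4, a_2 = floor((14 + 11)/4) = 6.
  m_3 = 4*6 - 11 = 13, d_3 = (221 - 13^2)/4 = 52/4 = 13, a_3 = floor((14 + 13)/13) = 2.
  m_4 = 13*2 - 13 = 13, d_4 = (221 - 13^2)/13 = 52/13 = 4, a_4 = floor((14 + 13)/4) = 6.
  m_5 = 4*6 - 13 = 11, d_5 = (221 - 11^2)/4 = 100/4 = 25, a_5 = floor((14 + 11)/25) = 1.
  m_6 = 25*1 - 11 = 14, d_6 = (221 - 14^2)/25 = 25/25 = 1, a_6 = floor((14 + 14)/1) = 28.
  m_7 = 1*28 - 14 = 14, d_7 = (221 - 14^2)/1 = 25/1 = 25: (m_7, d_7) = (m_1, d_1) = (14, 25), so from here the quotients repeat a_1, ..., a_6; the period length is 6.
So sqrt(221) = [14; (1, 6, 2, 6, 1, 28)] with period length k = 6.
k is even, so the fundamental solution of x^2 - 221y^2 = 1 is (p_{k-1}, q_{k-1}) = (p_5, q_5); compute convergents through index 5.
Convergents (p_i = a_i*p_{i-1} + p_{i-2}, q_i = a_i*q_{i-1} + q_{i-2} with p_{-2}=0, p_{-1}=1, q_{-2}=1, q_{-1}=0):
  i=0: a_0=14, p_0 = 14*1 + 0 = 14, q_0 = 14*0 + 1 = 1.
  i=1: a_1=1, p_1 = 1*14 + 1 = 15, q_1 = 1*1 + 0 = 1.
  i=2: a_2=6, p_2 = 6*15 + 14 = 104, q_2 = 6*1 + 1 = 7.
  i=3: a_3=2, p_3 = 2*104 + 15 = 223, q_3 = 2*7 + 1 = 15.
  i=4: a_4=6, p_4 = 6*223 + 104 = 1442, q_4 = 6*15 + 7 = 97.
  i=5: a_5=1, p_5 = 1*1442 + 223 = 1665, q_5 = 1*97 + 15 = 112.
Check: 1665^2 - 221*112^2 = 2772225 - 2772224 = 1, so (x, y) = (1665, 112) solves the equation, and by the theorem it is the least positive solution.

(x, y) = (1665, 112)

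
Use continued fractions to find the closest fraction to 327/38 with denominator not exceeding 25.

198/23

Expand x = 327/38 as a continued fraction with the Euclidean algorithm:
  327 = 8*38 + 23, so a_0 = 8.
  38 = 1*23 + 15, so a_1 = 1.
  23 = 1*15 + 8, so a_2 = 1.
  15 = 1*8 + 7, so a_3 = 1.
  8 = 1*7 + 1, so a_4 = 1.
  7 = 7*1 + 0, so a_5 = 7.
so x = [8; 1, 1, 1, 1, 7].
Convergents (p_i = a_i*p_{i-1} + p_{i-2}, q_i = a_i*q_{i-1} + q_{i-2} with p_{-2}=0, p_{-1}=1, q_{-2}=1, q_{-1}=0), until the denominator exceeds 25:
  i=0: a_0=8, p_0 = 8*1 + 0 = 8, q_0 = 8*0 + 1 = 1.
  i=1: a_1=1, p_1 = 1*8 + 1 = 9, q_1 = 1*1 + 0 = 1.
  i=2: a_2=1, p_2 = 1*9 + 8 = 17, q_2 = 1*1 + 1 = 2.
  i=3: a_3=1, p_3 = 1*17 + 9 = 26, q_3 = 1*2 + 1 = 3.
  i=4: a_4=1, p_4 = 1*26 + 17 = 43, q_4 = 1*3 + 2 = 5.
  i=5: a_5=7, p_5 = 7*43 + 26 = 327, q_5 = 7*5 + 3 = 38.
q_5 = 38 > 25, so the last convergent with denominator <= 25 is p_4/q_4 = 43/5.
The closest fraction with denominator <= 25 is either p_4/q_4 or the intermediate fraction (k*p_4 + p_3)/(k*q_4 + q_3) with the largest k >= 1 whose denominator stays <= 25; these approach x as k grows, and every other convergent or intermediate fraction in range is farther away.
Largest k: floor((25 - q_3)/q_4) = floor((25 - 3)/5) = 4.
That gives (4*43 + 26)/(4*5 + 3) = 198/23.
Compare the errors: |x - 43/5| = |327*5 - 43*38|/(38*5) = 1/190, and |x - 198/23| = |327*23 - 198*38|/(38*23) = 3/874.
Cross-multiplying, 3*190 = 570 < 874 = 1*874, so 3/874 is smaller: the intermediate fraction 198/23 is closer to x than 43/5.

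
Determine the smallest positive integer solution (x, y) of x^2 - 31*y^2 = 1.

(x, y) = (1520, 273)

First expand sqrt(31) as a continued fraction. With x_i = (sqrt(31) + m_i)/d_i and (m_0, d_0) = (0, 1): a_0 = floor(sqrt(31)) = 5, since 5^2 = 25 <= 31 < 36 = 6^2.
Iterate m_{i+1} = d_i*a_i - m_i, d_{i+1} = (31 - m_{i+1}^2)/d_i, a_{i+1} = floor((a_0 + m_{i+1})/d_{i+1}):
  m_1 = 1*5 - 0 = 5, d_1 = (31 - 5^2)/1 = 6/1 = 6, a_1 = floor((5 + 5)/6) = 1.
  m_2 = 6*1 - 5 = 1, d_2 = (31 - 1^2)/6 = 30/6 = 5, a_2 = floor((5 + 1)/5) = 1.
  m_3 = 5*1 - 1 = 4, d_3 = (31 - 4^2)/5 = 15/5 = 3, a_3 = floor((5 + 4)/3) = 3.
  m_4 = 3*3 - 4 = 5, d_4 = (31 - 5^2)/3 = 6/3 = 2, a_4 = floor((5 + 5)/2) = 5.
  m_5 = 2*5 - 5 = 5, d_5 = (31 - 5^2)/2 = 6/2 = 3, a_5 = floor((5 + 5)/3) = 3.
  m_6 = 3*3 - 5 = 4, d_6 = (31 - 4^2)/3 = 15/3 = 5, a_6 = floor((5 + 4)/5) = 1.
  m_7 = 5*1 - 4 = 1, d_7 = (31 - 1^2)/5 = 30/5 = 6, a_7 = floor((5 + 1)/6) = 1.
  m_8 = 6*1 - 1 = 5, d_8 = (31 - 5^2)/6 = 6/6 = 1, a_8 = floor((5 + 5)/1) = 10.
  m_9 = 1*10 - 5 = 5, d_9 = (31 - 5^2)/1 = 6/1 = 6: (m_9, d_9) = (m_1, d_1) = (5, 6), so from here the quotients repeat a_1, ..., a_8; the period length is 8.
So sqrt(31) = [5; (1, 1, 3, 5, 3, 1, 1, 10)] with period length k = 8.
k is even, so the fundamental solution of x^2 - 31y^2 = 1 is (p_{k-1}, q_{k-1}) = (p_7, q_7); compute convergents through index 7.
Convergents (p_i = a_i*p_{i-1} + p_{i-2}, q_i = a_i*q_{i-1} + q_{i-2} with p_{-2}=0, p_{-1}=1, q_{-2}=1, q_{-1}=0):
  i=0: a_0=5, p_0 = 5*1 + 0 = 5, q_0 = 5*0 + 1 = 1.
  i=1: a_1=1, p_1 = 1*5 + 1 = 6, q_1 = 1*1 + 0 = 1.
  i=2: a_2=1, p_2 = 1*6 + 5 = 11, q_2 = 1*1 + 1 = 2.
  i=3: a_3=3, p_3 = 3*11 + 6 = 39, q_3 = 3*2 + 1 = 7.
  i=4: a_4=5, p_4 = 5*39 + 11 = 206, q_4 = 5*7 + 2 = 37.
  i=5: a_5=3, p_5 = 3*206 + 39 = 657, q_5 = 3*37 + 7 = 118.
  i=6: a_6=1, p_6 = 1*657 + 206 = 863, q_6 = 1*118 + 37 = 155.
  i=7: a_7=1, p_7 = 1*863 + 657 = 1520, q_7 = 1*155 + 118 = 273.
Check: 1520^2 - 31*273^2 = 2310400 - 2310399 = 1, so (x, y) = (1520, 273) solves the equation, and by the theorem it is the least positive solution.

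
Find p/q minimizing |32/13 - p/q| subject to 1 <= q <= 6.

5/2

Expand x = 32/13 as a continued fraction with the Euclidean algorithm:
  32 = 2*13 + 6, so a_0 = 2.
  13 = 2*6 + 1, so a_1 = 2.
  6 = 6*1 + 0, so a_2 = 6.
so x = [2; 2, 6].
Convergents (p_i = a_i*p_{i-1} + p_{i-2}, q_i = a_i*q_{i-1} + q_{i-2} with p_{-2}=0, p_{-1}=1, q_{-2}=1, q_{-1}=0), until the denominator exceeds 6:
  i=0: a_0=2, p_0 = 2*1 + 0 = 2, q_0 = 2*0 + 1 = 1.
  i=1: a_1=2, p_1 = 2*2 + 1 = 5, q_1 = 2*1 + 0 = 2.
  i=2: a_2=6, p_2 = 6*5 + 2 = 32, q_2 = 6*2 + 1 = 13.
q_2 = 13 > 6, so the last convergent with denominator <= 6 is p_1/q_1 = 5/2.
The closest fraction with denominator <= 6 is either p_1/q_1 or the intermediate fraction (k*p_1 + p_0)/(k*q_1 + q_0) with the largest k >= 1 whose denominator stays <= 6; these approach x as k grows, and every other convergent or intermediate fraction in range is farther away.
Largest k: floor((6 - q_0)/q_1) = floor((6 - 1)/2) = 2.
That gives (2*5 + 2)/(2*2 + 1) = 12/5.
Compare the errors: |x - 5/2| = |32*2 - 5*13|/(13*2) = 1/26, and |x - 12/5| = |32*5 - 12*13|/(13*5) = 4/65.
Cross-multiplying, 1*65 = 65 < 104 = 4*26, so 1/26 is smaller: the convergent 5/2 is closer to x than 12/5.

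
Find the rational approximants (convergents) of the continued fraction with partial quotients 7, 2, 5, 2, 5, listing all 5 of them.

7/1, 15/2, 82/11, 179/24, 977/131

Using the convergent recurrence p_i = a_i*p_{i-1} + p_{i-2}, q_i = a_i*q_{i-1} + q_{i-2} with p_{-2}=0, p_{-1}=1, q_{-2}=1, q_{-1}=0:
  i=0: a_0=7, p_0 = 7*1 + 0 = 7, q_0 = 7*0 + 1 = 1.
  i=1: a_1=2, p_1 = 2*7 + 1 = 15, q_1 = 2*1 + 0 = 2.
  i=2: a_2=5, p_2 = 5*15 + 7 = 82, q_2 = 5*2 + 1 = 11.
  i=3: a_3=2, p_3 = 2*82 + 15 = 179, q_3 = 2*11 + 2 = 24.
  i=4: a_4=5, p_4 = 5*179 + 82 = 977, q_4 = 5*24 + 11 = 131.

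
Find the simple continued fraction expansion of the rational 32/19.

Run the Euclidean algorithm on 32 and 19; the successive quotients are the partial quotients a_0, a_1, ... (each step inverts the fractional part left over by the previous one):
  32 = 1*19 + 13, so a_0 = 1.
  19 = 1*13 + 6, so a_1 = 1.
  13 = 2*6 + 1, so a_2 = 2.
  6 = 6*1 + 0, so a_3 = 6.
The remainder reaches 0 after 4 divisions, so the expansion has 4 partial quotients, read off in order.

[1; 1, 2, 6]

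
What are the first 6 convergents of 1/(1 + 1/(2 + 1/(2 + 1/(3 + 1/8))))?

Using the convergent recurrence p_i = a_i*p_{i-1} + p_{i-2}, q_i = a_i*q_{i-1} + q_{i-2} with p_{-2}=0, p_{-1}=1, q_{-2}=1, q_{-1}=0:
  i=0: a_0=0, p_0 = 0*1 + 0 = 0, q_0 = 0*0 + 1 = 1.
  i=1: a_1=1, p_1 = 1*0 + 1 = 1, q_1 = 1*1 + 0 = 1.
  i=2: a_2=2, p_2 = 2*1 + 0 = 2, q_2 = 2*1 + 1 = 3.
  i=3: a_3=2, p_3 = 2*2 + 1 = 5, q_3 = 2*3 + 1 = 7.
  i=4: a_4=3, p_4 = 3*5 + 2 = 17, q_4 = 3*7 + 3 = 24.
  i=5: a_5=8, p_5 = 8*17 + 5 = 141, q_5 = 8*24 + 7 = 199.

0/1, 1/1, 2/3, 5/7, 17/24, 141/199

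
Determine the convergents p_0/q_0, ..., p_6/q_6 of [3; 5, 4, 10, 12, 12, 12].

Using the convergent recurrence p_i = a_i*p_{i-1} + p_{i-2}, q_i = a_i*q_{i-1} + q_{i-2} with p_{-2}=0, p_{-1}=1, q_{-2}=1, q_{-1}=0:
  i=0: a_0=3, p_0 = 3*1 + 0 = 3, q_0 = 3*0 + 1 = 1.
  i=1: a_1=5, p_1 = 5*3 + 1 = 16, q_1 = 5*1 + 0 = 5.
  i=2: a_2=4, p_2 = 4*16 + 3 = 67, q_2 = 4*5 + 1 = 21.
  i=3: a_3=10, p_3 = 10*67 + 16 = 686, q_3 = 10*21 + 5 = 215.
  i=4: a_4=12, p_4 = 12*686 + 67 = 8299, q_4 = 12*215 + 21 = 2601.
  i=5: a_5=12, p_5 = 12*8299 + 686 = 100274, q_5 = 12*2601 + 215 = 31427.
  i=6: a_6=12, p_6 = 12*100274 + 8299 = 1211587, q_6 = 12*31427 + 2601 = 379725.

3/1, 16/5, 67/21, 686/215, 8299/2601, 100274/31427, 1211587/379725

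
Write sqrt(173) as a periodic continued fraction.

Write x_i = (sqrt(173) + m_i)/d_i with (m_0, d_0) = (0, 1). a_0 = floor(sqrt(173)) = 13, since 13^2 = 169 <= 173 < 196 = 14^2.
Iterate m_{i+1} = d_i*a_i - m_i, d_{i+1} = (173 - m_{i+1}^2)/d_i, a_{i+1} = floor((a_0 + m_{i+1})/d_{i+1}):
  m_1 = 1*13 - 0 = 13, d_1 = (173 - 13^2)/1 = 4/1 = 4, a_1 = floor((13 + 13)/4) = 6.
  m_2 = 4*6 - 13 = 11, d_2 = (173 - 11^2)/4 = 52/4 = 13, a_2 = floor((13 + 11)/13) = 1.
  m_3 = 13*1 - 11 = 2, d_3 = (173 - 2^2)/13 = 169/13 = 13, a_3 = floor((13 + 2)/13) = 1.
  m_4 = 13*1 - 2 = 11, d_4 = (173 - 11^2)/13 = 52/13 = 4, a_4 = floor((13 + 11)/4) = 6.
  m_5 = 4*6 - 11 = 13, d_5 = (173 - 13^2)/4 = 4/4 = 1, a_5 = floor((13 + 13)/1) = 26.
  m_6 = 1*26 - 13 = 13, d_6 = (173 - 13^2)/1 = 4/1 = 4: (m_6, d_6) = (m_1, d_1) = (13, 4), so from here the quotients repeat a_1, ..., a_5; the period length is 5.
Hence the expansion of sqrt(173) is a_0 = 13 followed by the repeating block 6, 1, 1, 6, 26 (period 5).

[13; (6, 1, 1, 6, 26)]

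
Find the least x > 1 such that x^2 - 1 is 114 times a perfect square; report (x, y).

First expand sqrt(114) as a continued fraction. With x_i = (sqrt(114) + m_i)/d_i and (m_0, d_0) = (0, 1): a_0 = floor(sqrt(114)) = 10, since 10^2 = 100 <= 114 < 121 = 11^2.
Iterate m_{i+1} = d_i*a_i - m_i, d_{i+1} = (114 - m_{i+1}^2)/d_i, a_{i+1} = floor((a_0 + m_{i+1})/d_{i+1}):
  m_1 = 1*10 - 0 = 10, d_1 = (114 - 10^2)/1 = 14/1 = 14, a_1 = floor((10 + 10)/14) = 1.
  m_2 = 14*1 - 10 = 4, d_2 = (114 - 4^2)/14 = 98/14 = 7, a_2 = floor((10 + 4)/7) = 2.
  m_3 = 7*2 - 4 = 10, d_3 = (114 - 10^2)/7 = 14/7 = 2, a_3 = floor((10 + 10)/2) = 10.
  m_4 = 2*10 - 10 = 10, d_4 = (114 - 10^2)/2 = 14/2 = 7, a_4 = floor((10 + 10)/7) = 2.
  m_5 = 7*2 - 10 = 4, d_5 = (114 - 4^2)/7 = 98/7 = 14, a_5 = floor((10 + 4)/14) = 1.
  m_6 = 14*1 - 4 = 10, d_6 = (114 - 10^2)/14 = 14/14 = 1, a_6 = floor((10 + 10)/1) = 20.
  m_7 = 1*20 - 10 = 10, d_7 = (114 - 10^2)/1 = 14/1 = 14: (m_7, d_7) = (m_1, d_1) = (10, 14), so from here the quotients repeat a_1, ..., a_6; the period length is 6.
So sqrt(114) = [10; (1, 2, 10, 2, 1, 20)] with period length k = 6.
k is even, so the fundamental solution of x^2 - 114y^2 = 1 is (p_{k-1}, q_{k-1}) = (p_5, q_5); compute convergents through index 5.
Convergents (p_i = a_i*p_{i-1} + p_{i-2}, q_i = a_i*q_{i-1} + q_{i-2} with p_{-2}=0, p_{-1}=1, q_{-2}=1, q_{-1}=0):
  i=0: a_0=10, p_0 = 10*1 + 0 = 10, q_0 = 10*0 + 1 = 1.
  i=1: a_1=1, p_1 = 1*10 + 1 = 11, q_1 = 1*1 + 0 = 1.
  i=2: a_2=2, p_2 = 2*11 + 10 = 32, q_2 = 2*1 + 1 = 3.
  i=3: a_3=10, p_3 = 10*32 + 11 = 331, q_3 = 10*3 + 1 = 31.
  i=4: a_4=2, p_4 = 2*331 + 32 = 694, q_4 = 2*31 + 3 = 65.
  i=5: a_5=1, p_5 = 1*694 + 331 = 1025, q_5 = 1*65 + 31 = 96.
Check: 1025^2 - 114*96^2 = 1050625 - 1050624 = 1, so (x, y) = (1025, 96) solves the equation, and by the theorem it is the least positive solution.

(x, y) = (1025, 96)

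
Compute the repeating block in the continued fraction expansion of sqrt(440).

Write x_i = (sqrt(440) + m_i)/d_i with (m_0, d_0) = (0, 1). a_0 = floor(sqrt(440)) = 20, since 20^2 = 400 <= 440 < 441 = 21^2.
Iterate m_{i+1} = d_i*a_i - m_i, d_{i+1} = (440 - m_{i+1}^2)/d_i, a_{i+1} = floor((a_0 + m_{i+1})/d_{i+1}):
  m_1 = 1*20 - 0 = 20, d_1 = (440 - 20^2)/1 = 40/1 = 40, a_1 = floor((20 + 20)/40) = 1.
  m_2 = 40*1 - 20 = 20, d_2 = (440 - 20^2)/40 = 40/40 = 1, a_2 = floor((20 + 20)/1) = 40.
  m_3 = 1*40 - 20 = 20, d_3 = (440 - 20^2)/1 = 40/1 = 40: (m_3, d_3) = (m_1, d_1) = (20, 40), so from here the quotients repeat a_1, a_2; the period length is 2.
Hence the expansion of sqrt(440) is a_0 = 20 followed by the repeating block 1, 40 (period 2).

[20; (1, 40)]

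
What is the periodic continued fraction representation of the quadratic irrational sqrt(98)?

[9; (1, 8, 1, 18)]

Write x_i = (sqrt(98) + m_i)/d_i with (m_0, d_0) = (0, 1). a_0 = floor(sqrt(98)) = 9, since 9^2 = 81 <= 98 < 100 = 10^2.
Iterate m_{i+1} = d_i*a_i - m_i, d_{i+1} = (98 - m_{i+1}^2)/d_i, a_{i+1} = floor((a_0 + m_{i+1})/d_{i+1}):
  m_1 = 1*9 - 0 = 9, d_1 = (98 - 9^2)/1 = 17/1 = 17, a_1 = floor((9 + 9)/17) = 1.
  m_2 = 17*1 - 9 = 8, d_2 = (98 - 8^2)/17 = 34/17 = 2, a_2 = floor((9 + 8)/2) = 8.
  m_3 = 2*8 - 8 = 8, d_3 = (98 - 8^2)/2 = 34/2 = 17, a_3 = floor((9 + 8)/17) = 1.
  m_4 = 17*1 - 8 = 9, d_4 = (98 - 9^2)/17 = 17/17 = 1, a_4 = floor((9 + 9)/1) = 18.
  m_5 = 1*18 - 9 = 9, d_5 = (98 - 9^2)/1 = 17/1 = 17: (m_5, d_5) = (m_1, d_1) = (9, 17), so from here the quotients repeat a_1, ..., a_4; the period length is 4.
Hence the expansion of sqrt(98) is a_0 = 9 followed by the repeating block 1, 8, 1, 18 (period 4).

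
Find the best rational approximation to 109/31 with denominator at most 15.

Expand x = 109/31 as a continued fraction with the Euclidean algorithm:
  109 = 3*31 + 16, so a_0 = 3.
  31 = 1*16 + 15, so a_1 = 1.
  16 = 1*15 + 1, so a_2 = 1.
  15 = 15*1 + 0, so a_3 = 15.
so x = [3; 1, 1, 15].
Convergents (p_i = a_i*p_{i-1} + p_{i-2}, q_i = a_i*q_{i-1} + q_{i-2} with p_{-2}=0, p_{-1}=1, q_{-2}=1, q_{-1}=0), until the denominator exceeds 15:
  i=0: a_0=3, p_0 = 3*1 + 0 = 3, q_0 = 3*0 + 1 = 1.
  i=1: a_1=1, p_1 = 1*3 + 1 = 4, q_1 = 1*1 + 0 = 1.
  i=2: a_2=1, p_2 = 1*4 + 3 = 7, q_2 = 1*1 + 1 = 2.
  i=3: a_3=15, p_3 = 15*7 + 4 = 109, q_3 = 15*2 + 1 = 31.
q_3 = 31 > 15, so the last convergent with denominator <= 15 is p_2/q_2 = 7/2.
The closest fraction with denominator <= 15 is either p_2/q_2 or the intermediate fraction (k*p_2 + p_1)/(k*q_2 + q_1) with the largest k >= 1 whose denominator stays <= 15; these approach x as k grows, and every other convergent or intermediate fraction in range is farther away.
Largest k: floor((15 - q_1)/q_2) = floor((15 - 1)/2) = 7.
That gives (7*7 + 4)/(7*2 + 1) = 53/15.
Compare the errors: |x - 7/2| = |109*2 - 7*31|/(31*2) = 1/62, and |x - 53/15| = |109*15 - 53*31|/(31*15) = 8/465.
Cross-multiplying, 1*465 = 465 < 496 = 8*62, so 1/62 is smaller: the convergent 7/2 is closer to x than 53/15.

7/2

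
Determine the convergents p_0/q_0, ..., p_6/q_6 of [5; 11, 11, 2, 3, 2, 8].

Using the convergent recurrence p_i = a_i*p_{i-1} + p_{i-2}, q_i = a_i*q_{i-1} + q_{i-2} with p_{-2}=0, p_{-1}=1, q_{-2}=1, q_{-1}=0:
  i=0: a_0=5, p_0 = 5*1 + 0 = 5, q_0 = 5*0 + 1 = 1.
  i=1: a_1=11, p_1 = 11*5 + 1 = 56, q_1 = 11*1 + 0 = 11.
  i=2: a_2=11, p_2 = 11*56 + 5 = 621, q_2 = 11*11 + 1 = 122.
  i=3: a_3=2, p_3 = 2*621 + 56 = 1298, q_3 = 2*122 + 11 = 255.
  i=4: a_4=3, p_4 = 3*1298 + 621 = 4515, q_4 = 3*255 + 122 = 887.
  i=5: a_5=2, p_5 = 2*4515 + 1298 = 10328, q_5 = 2*887 + 255 = 2029.
  i=6: a_6=8, p_6 = 8*10328 + 4515 = 87139, q_6 = 8*2029 + 887 = 17119.

5/1, 56/11, 621/122, 1298/255, 4515/887, 10328/2029, 87139/17119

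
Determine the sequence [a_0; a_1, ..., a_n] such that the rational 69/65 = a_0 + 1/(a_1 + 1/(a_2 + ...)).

[1; 16, 4]

Run the Euclidean algorithm on 69 and 65; the successive quotients are the partial quotients a_0, a_1, ... (each step inverts the fractional part left over by the previous one):
  69 = 1*65 + 4, so a_0 = 1.
  65 = 16*4 + 1, so a_1 = 16.
  4 = 4*1 + 0, so a_2 = 4.
The remainder reaches 0 after 3 divisions, so the expansion has 3 partial quotients, read off in order.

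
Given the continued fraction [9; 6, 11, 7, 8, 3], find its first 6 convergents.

Using the convergent recurrence p_i = a_i*p_{i-1} + p_{i-2}, q_i = a_i*q_{i-1} + q_{i-2} with p_{-2}=0, p_{-1}=1, q_{-2}=1, q_{-1}=0:
  i=0: a_0=9, p_0 = 9*1 + 0 = 9, q_0 = 9*0 + 1 = 1.
  i=1: a_1=6, p_1 = 6*9 + 1 = 55, q_1 = 6*1 + 0 = 6.
  i=2: a_2=11, p_2 = 11*55 + 9 = 614, q_2 = 11*6 + 1 = 67.
  i=3: a_3=7, p_3 = 7*614 + 55 = 4353, q_3 = 7*67 + 6 = 475.
  i=4: a_4=8, p_4 = 8*4353 + 614 = 35438, q_4 = 8*475 + 67 = 3867.
  i=5: a_5=3, p_5 = 3*35438 + 4353 = 110667, q_5 = 3*3867 + 475 = 12076.

9/1, 55/6, 614/67, 4353/475, 35438/3867, 110667/12076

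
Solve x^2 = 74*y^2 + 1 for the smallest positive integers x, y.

First expand sqrt(74) as a continued fraction. With x_i = (sqrt(74) + m_i)/d_i and (m_0, d_0) = (0, 1): a_0 = floor(sqrt(74)) = 8, since 8^2 = 64 <= 74 < 81 = 9^2.
Iterate m_{i+1} = d_i*a_i - m_i, d_{i+1} = (74 - m_{i+1}^2)/d_i, a_{i+1} = floor((a_0 + m_{i+1})/d_{i+1}):
  m_1 = 1*8 - 0 = 8, d_1 = (74 - 8^2)/1 = 10/1 = 10, a_1 = floor((8 + 8)/10) = 1.
  m_2 = 10*1 - 8 = 2, d_2 = (74 - 2^2)/10 = 70/10 = 7, a_2 = floor((8 + 2)/7) = 1.
  m_3 = 7*1 - 2 = 5, d_3 = (74 - 5^2)/7 = 49/7 = 7, a_3 = floor((8 + 5)/7) = 1.
  m_4 = 7*1 - 5 = 2, d_4 = (74 - 2^2)/7 = 70/7 = 10, a_4 = floor((8 + 2)/10) = 1.
  m_5 = 10*1 - 2 = 8, d_5 = (74 - 8^2)/10 = 10/10 = 1, a_5 = floor((8 + 8)/1) = 16.
  m_6 = 1*16 - 8 = 8, d_6 = (74 - 8^2)/1 = 10/1 = 10: (m_6, d_6) = (m_1, d_1) = (8, 10), so from here the quotients repeat a_1, ..., a_5; the period length is 5.
So sqrt(74) = [8; (1, 1, 1, 1, 16)] with period length k = 5.
k is odd, so (p_{k-1}, q_{k-1}) only solves x^2 - 74y^2 = -1 and the fundamental solution of x^2 - 74y^2 = 1 is (p_{2k-1}, q_{2k-1}) = (p_9, q_9); compute convergents through index 9, running through the period twice.
Convergents (p_i = a_i*p_{i-1} + p_{i-2}, q_i = a_i*q_{i-1} + q_{i-2} with p_{-2}=0, p_{-1}=1, q_{-2}=1, q_{-1}=0):
  i=0: a_0=8, p_0 = 8*1 + 0 = 8, q_0 = 8*0 + 1 = 1.
  i=1: a_1=1, p_1 = 1*8 + 1 = 9, q_1 = 1*1 + 0 = 1.
  i=2: a_2=1, p_2 = 1*9 + 8 = 17, q_2 = 1*1 + 1 = 2.
  i=3: a_3=1, p_3 = 1*17 + 9 = 26, q_3 = 1*2 + 1 = 3.
  i=4: a_4=1, p_4 = 1*26 + 17 = 43, q_4 = 1*3 + 2 = 5.
  i=5: a_5=16, p_5 = 16*43 + 26 = 714, q_5 = 16*5 + 3 = 83.
  i=6: a_6=1, p_6 = 1*714 + 43 = 757, q_6 = 1*83 + 5 = 88.
  i=7: a_7=1, p_7 = 1*757 + 714 = 1471, q_7 = 1*88 + 83 = 171.
  i=8: a_8=1, p_8 = 1*1471 + 757 = 2228, q_8 = 1*171 + 88 = 259.
  i=9: a_9=1, p_9 = 1*2228 + 1471 = 3699, q_9 = 1*259 + 171 = 430.
Indeed p_4^2 - 74*q_4^2 = 1849 - 1850 = -1, not +1.
Check: 3699^2 - 74*430^2 = 13682601 - 13682600 = 1, so (x, y) = (3699, 430) solves the equation, and by the theorem it is the least positive solution.

(x, y) = (3699, 430)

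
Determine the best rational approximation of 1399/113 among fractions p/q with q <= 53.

260/21

Expand x = 1399/113 as a continued fraction with the Euclidean algorithm:
  1399 = 12*113 + 43, so a_0 = 12.
  113 = 2*43 + 27, so a_1 = 2.
  43 = 1*27 + 16, so a_2 = 1.
  27 = 1*16 + 11, so a_3 = 1.
  16 = 1*11 + 5, so a_4 = 1.
  11 = 2*5 + 1, so a_5 = 2.
  5 = 5*1 + 0, so a_6 = 5.
so x = [12; 2, 1, 1, 1, 2, 5].
Convergents (p_i = a_i*p_{i-1} + p_{i-2}, q_i = a_i*q_{i-1} + q_{i-2} with p_{-2}=0, p_{-1}=1, q_{-2}=1, q_{-1}=0), until the denominator exceeds 53:
  i=0: a_0=12, p_0 = 12*1 + 0 = 12, q_0 = 12*0 + 1 = 1.
  i=1: a_1=2, p_1 = 2*12 + 1 = 25, q_1 = 2*1 + 0 = 2.
  i=2: a_2=1, p_2 = 1*25 + 12 = 37, q_2 = 1*2 + 1 = 3.
  i=3: a_3=1, p_3 = 1*37 + 25 = 62, q_3 = 1*3 + 2 = 5.
  i=4: a_4=1, p_4 = 1*62 + 37 = 99, q_4 = 1*5 + 3 = 8.
  i=5: a_5=2, p_5 = 2*99 + 62 = 260, q_5 = 2*8 + 5 = 21.
  i=6: a_6=5, p_6 = 5*260 + 99 = 1399, q_6 = 5*21 + 8 = 113.
q_6 = 113 > 53, so the last convergent with denominator <= 53 is p_5/q_5 = 260/21.
The closest fraction with denominator <= 53 is either p_5/q_5 or the intermediate fraction (k*p_5 + p_4)/(k*q_5 + q_4) with the largest k >= 1 whose denominator stays <= 53; these approach x as k grows, and every other convergent or intermediate fraction in range is farther away.
Largest k: floor((53 - q_4)/q_5) = floor((53 - 8)/21) = 2.
That gives (2*260 + 99)/(2*21 + 8) = 619/50.
Compare the errors: |x - 260/21| = |1399*21 - 260*113|/(113*21) = 1/2373, and |x - 619/50| = |1399*50 - 619*113|/(113*50) = 3/5650.
Cross-multiplying, 1*5650 = 5650 < 7119 = 3*2373, so 1/2373 is smaller: the convergent 260/21 is closer to x than 619/50.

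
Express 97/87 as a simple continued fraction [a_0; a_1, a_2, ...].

Run the Euclidean algorithm on 97 and 87; the successive quotients are the partial quotients a_0, a_1, ... (each step inverts the fractional part left over by the previous one):
  97 = 1*87 + 10, so a_0 = 1.
  87 = 8*10 + 7, so a_1 = 8.
  10 = 1*7 + 3, so a_2 = 1.
  7 = 2*3 + 1, so a_3 = 2.
  3 = 3*1 + 0, so a_4 = 3.
The remainder reaches 0 after 5 divisions, so the expansion has 5 partial quotients, read off in order.

[1; 8, 1, 2, 3]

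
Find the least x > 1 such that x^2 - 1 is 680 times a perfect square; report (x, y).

First expand sqrt(680) as a continued fraction. With x_i = (sqrt(680) + m_i)/d_i and (m_0, d_0) = (0, 1): a_0 = floor(sqrt(680)) = 26, since 26^2 = 676 <= 680 < 729 = 27^2.
Iterate m_{i+1} = d_i*a_i - m_i, d_{i+1} = (680 - m_{i+1}^2)/d_i, a_{i+1} = floor((a_0 + m_{i+1})/d_{i+1}):
  m_1 = 1*26 - 0 = 26, d_1 = (680 - 26^2)/1 = 4/1 = 4, a_1 = floor((26 + 26)/4) = 13.
  m_2 = 4*13 - 26 = 26, d_2 = (680 - 26^2)/4 = 4/4 = 1, a_2 = floor((26 + 26)/1) = 52.
  m_3 = 1*52 - 26 = 26, d_3 = (680 - 26^2)/1 = 4/1 = 4: (m_3, d_3) = (m_1, d_1) = (26, 4), so from here the quotients repeat a_1, a_2; the period length is 2.
So sqrt(680) = [26; (13, 52)] with period length k = 2.
k is even, so the fundamental solution of x^2 - 680y^2 = 1 is (p_{k-1}, q_{k-1}) = (p_1, q_1); compute convergents through index 1.
Convergents (p_i = a_i*p_{i-1} + p_{i-2}, q_i = a_i*q_{i-1} + q_{i-2} with p_{-2}=0, p_{-1}=1, q_{-2}=1, q_{-1}=0):
  i=0: a_0=26, p_0 = 26*1 + 0 = 26, q_0 = 26*0 + 1 = 1.
  i=1: a_1=13, p_1 = 13*26 + 1 = 339, q_1 = 13*1 + 0 = 13.
Check: 339^2 - 680*13^2 = 114921 - 114920 = 1, so (x, y) = (339, 13) solves the equation, and by the theorem it is the least positive solution.

(x, y) = (339, 13)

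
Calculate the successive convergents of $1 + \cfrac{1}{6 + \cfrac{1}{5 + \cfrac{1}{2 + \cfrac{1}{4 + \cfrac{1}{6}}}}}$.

Using the convergent recurrence p_i = a_i*p_{i-1} + p_{i-2}, q_i = a_i*q_{i-1} + q_{i-2} with p_{-2}=0, p_{-1}=1, q_{-2}=1, q_{-1}=0:
  i=0: a_0=1, p_0 = 1*1 + 0 = 1, q_0 = 1*0 + 1 = 1.
  i=1: a_1=6, p_1 = 6*1 + 1 = 7, q_1 = 6*1 + 0 = 6.
  i=2: a_2=5, p_2 = 5*7 + 1 = 36, q_2 = 5*6 + 1 = 31.
  i=3: a_3=2, p_3 = 2*36 + 7 = 79, q_3 = 2*31 + 6 = 68.
  i=4: a_4=4, p_4 = 4*79 + 36 = 352, q_4 = 4*68 + 31 = 303.
  i=5: a_5=6, p_5 = 6*352 + 79 = 2191, q_5 = 6*303 + 68 = 1886.

1/1, 7/6, 36/31, 79/68, 352/303, 2191/1886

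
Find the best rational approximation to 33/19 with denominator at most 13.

19/11

Expand x = 33/19 as a continued fraction with the Euclidean algorithm:
  33 = 1*19 + 14, so a_0 = 1.
  19 = 1*14 + 5, so a_1 = 1.
  14 = 2*5 + 4, so a_2 = 2.
  5 = 1*4 + 1, so a_3 = 1.
  4 = 4*1 + 0, so a_4 = 4.
so x = [1; 1, 2, 1, 4].
Convergents (p_i = a_i*p_{i-1} + p_{i-2}, q_i = a_i*q_{i-1} + q_{i-2} with p_{-2}=0, p_{-1}=1, q_{-2}=1, q_{-1}=0), until the denominator exceeds 13:
  i=0: a_0=1, p_0 = 1*1 + 0 = 1, q_0 = 1*0 + 1 = 1.
  i=1: a_1=1, p_1 = 1*1 + 1 = 2, q_1 = 1*1 + 0 = 1.
  i=2: a_2=2, p_2 = 2*2 + 1 = 5, q_2 = 2*1 + 1 = 3.
  i=3: a_3=1, p_3 = 1*5 + 2 = 7, q_3 = 1*3 + 1 = 4.
  i=4: a_4=4, p_4 = 4*7 + 5 = 33, q_4 = 4*4 + 3 = 19.
q_4 = 19 > 13, so the last convergent with denominator <= 13 is p_3/q_3 = 7/4.
The closest fraction with denominator <= 13 is either p_3/q_3 or the intermediate fraction (k*p_3 + p_2)/(k*q_3 + q_2) with the largest k >= 1 whose denominator stays <= 13; these approach x as k grows, and every other convergent or intermediate fraction in range is farther away.
Largest k: floor((13 - q_2)/q_3) = floor((13 - 3)/4) = 2.
That gives (2*7 + 5)/(2*4 + 3) = 19/11.
Compare the errors: |x - 7/4| = |33*4 - 7*19|/(19*4) = 1/76, and |x - 19/11| = |33*11 - 19*19|/(19*11) = 2/209.
Cross-multiplying, 2*76 = 152 < 209 = 1*209, so 2/209 is smaller: the intermediate fraction 19/11 is closer to x than 7/4.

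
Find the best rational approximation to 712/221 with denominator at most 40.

Expand x = 712/221 as a continued fraction with the Euclidean algorithm:
  712 = 3*221 + 49, so a_0 = 3.
  221 = 4*49 + 25, so a_1 = 4.
  49 = 1*25 + 24, so a_2 = 1.
  25 = 1*24 + 1, so a_3 = 1.
  24 = 24*1 + 0, so a_4 = 24.
so x = [3; 4, 1, 1, 24].
Convergents (p_i = a_i*p_{i-1} + p_{i-2}, q_i = a_i*q_{i-1} + q_{i-2} with p_{-2}=0, p_{-1}=1, q_{-2}=1, q_{-1}=0), until the denominator exceeds 40:
  i=0: a_0=3, p_0 = 3*1 + 0 = 3, q_0 = 3*0 + 1 = 1.
  i=1: a_1=4, p_1 = 4*3 + 1 = 13, q_1 = 4*1 + 0 = 4.
  i=2: a_2=1, p_2 = 1*13 + 3 = 16, q_2 = 1*4 + 1 = 5.
  i=3: a_3=1, p_3 = 1*16 + 13 = 29, q_3 = 1*5 + 4 = 9.
  i=4: a_4=24, p_4 = 24*29 + 16 = 712, q_4 = 24*9 + 5 = 221.
q_4 = 221 > 40, so the last convergent with denominator <= 40 is p_3/q_3 = 29/9.
The closest fraction with denominator <= 40 is either p_3/q_3 or the intermediate fraction (k*p_3 + p_2)/(k*q_3 + q_2) with the largest k >= 1 whose denominator stays <= 40; these approach x as k grows, and every other convergent or intermediate fraction in range is farther away.
Largest k: floor((40 - q_2)/q_3) = floor((40 - 5)/9) = 3.
That gives (3*29 + 16)/(3*9 + 5) = 103/32.
Compare the errors: |x - 29/9| = |712*9 - 29*221|/(221*9) = 1/1989, and |x - 103/32| = |712*32 - 103*221|/(221*32) = 21/7072.
Cross-multiplying, 1*7072 = 7072 < 41769 = 21*1989, so 1/1989 is smaller: the convergent 29/9 is closer to x than 103/32.

29/9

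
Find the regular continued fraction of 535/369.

[1; 2, 4, 2, 18]

Run the Euclidean algorithm on 535 and 369; the successive quotients are the partial quotients a_0, a_1, ... (each step inverts the fractional part left over by the previous one):
  535 = 1*369 + 166, so a_0 = 1.
  369 = 2*166 + 37, so a_1 = 2.
  166 = 4*37 + 18, so a_2 = 4.
  37 = 2*18 + 1, so a_3 = 2.
  18 = 18*1 + 0, so a_4 = 18.
The remainder reaches 0 after 5 divisions, so the expansion has 5 partial quotients, read off in order.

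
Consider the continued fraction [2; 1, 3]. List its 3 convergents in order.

Using the convergent recurrence p_i = a_i*p_{i-1} + p_{i-2}, q_i = a_i*q_{i-1} + q_{i-2} with p_{-2}=0, p_{-1}=1, q_{-2}=1, q_{-1}=0:
  i=0: a_0=2, p_0 = 2*1 + 0 = 2, q_0 = 2*0 + 1 = 1.
  i=1: a_1=1, p_1 = 1*2 + 1 = 3, q_1 = 1*1 + 0 = 1.
  i=2: a_2=3, p_2 = 3*3 + 2 = 11, q_2 = 3*1 + 1 = 4.

2/1, 3/1, 11/4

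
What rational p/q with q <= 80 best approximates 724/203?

Expand x = 724/203 as a continued fraction with the Euclidean algorithm:
  724 = 3*203 + 115, so a_0 = 3.
  203 = 1*115 + 88, so a_1 = 1.
  115 = 1*88 + 27, so a_2 = 1.
  88 = 3*27 + 7, so a_3 = 3.
  27 = 3*7 + 6, so a_4 = 3.
  7 = 1*6 + 1, so a_5 = 1.
  6 = 6*1 + 0, so a_6 = 6.
so x = [3; 1, 1, 3, 3, 1, 6].
Convergents (p_i = a_i*p_{i-1} + p_{i-2}, q_i = a_i*q_{i-1} + q_{i-2} with p_{-2}=0, p_{-1}=1, q_{-2}=1, q_{-1}=0), until the denominator exceeds 80:
  i=0: a_0=3, p_0 = 3*1 + 0 = 3, q_0 = 3*0 + 1 = 1.
  i=1: a_1=1, p_1 = 1*3 + 1 = 4, q_1 = 1*1 + 0 = 1.
  i=2: a_2=1, p_2 = 1*4 + 3 = 7, q_2 = 1*1 + 1 = 2.
  i=3: a_3=3, p_3 = 3*7 + 4 = 25, q_3 = 3*2 + 1 = 7.
  i=4: a_4=3, p_4 = 3*25 + 7 = 82, q_4 = 3*7 + 2 = 23.
  i=5: a_5=1, p_5 = 1*82 + 25 = 107, q_5 = 1*23 + 7 = 30.
  i=6: a_6=6, p_6 = 6*107 + 82 = 724, q_6 = 6*30 + 23 = 203.
q_6 = 203 > 80, so the last convergent with denominator <= 80 is p_5/q_5 = 107/30.
The closest fraction with denominator <= 80 is either p_5/q_5 or the intermediate fraction (k*p_5 + p_4)/(k*q_5 + q_4) with the largest k >= 1 whose denominator stays <= 80; these approach x as k grows, and every other convergent or intermediate fraction in range is farther away.
Largest k: floor((80 - q_4)/q_5) = floor((80 - 23)/30) = 1.
That gives (1*107 + 82)/(1*30 + 23) = 189/53.
Compare the errors: |x - 107/30| = |724*30 - 107*203|/(203*30) = 1/6090, and |x - 189/53| = |724*53 - 189*203|/(203*53) = 5/10759.
Cross-multiplying, 1*10759 = 10759 < 30450 = 5*6090, so 1/6090 is smaller: the convergent 107/30 is closer to x than 189/53.

107/30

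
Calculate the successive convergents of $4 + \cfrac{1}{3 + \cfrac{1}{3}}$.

4/1, 13/3, 43/10

Using the convergent recurrence p_i = a_i*p_{i-1} + p_{i-2}, q_i = a_i*q_{i-1} + q_{i-2} with p_{-2}=0, p_{-1}=1, q_{-2}=1, q_{-1}=0:
  i=0: a_0=4, p_0 = 4*1 + 0 = 4, q_0 = 4*0 + 1 = 1.
  i=1: a_1=3, p_1 = 3*4 + 1 = 13, q_1 = 3*1 + 0 = 3.
  i=2: a_2=3, p_2 = 3*13 + 4 = 43, q_2 = 3*3 + 1 = 10.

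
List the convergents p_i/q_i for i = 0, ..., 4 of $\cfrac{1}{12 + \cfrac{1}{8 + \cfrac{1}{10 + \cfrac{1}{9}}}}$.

0/1, 1/12, 8/97, 81/982, 737/8935

Using the convergent recurrence p_i = a_i*p_{i-1} + p_{i-2}, q_i = a_i*q_{i-1} + q_{i-2} with p_{-2}=0, p_{-1}=1, q_{-2}=1, q_{-1}=0:
  i=0: a_0=0, p_0 = 0*1 + 0 = 0, q_0 = 0*0 + 1 = 1.
  i=1: a_1=12, p_1 = 12*0 + 1 = 1, q_1 = 12*1 + 0 = 12.
  i=2: a_2=8, p_2 = 8*1 + 0 = 8, q_2 = 8*12 + 1 = 97.
  i=3: a_3=10, p_3 = 10*8 + 1 = 81, q_3 = 10*97 + 12 = 982.
  i=4: a_4=9, p_4 = 9*81 + 8 = 737, q_4 = 9*982 + 97 = 8935.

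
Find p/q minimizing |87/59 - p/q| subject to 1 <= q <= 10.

3/2

Expand x = 87/59 as a continued fraction with the Euclidean algorithm:
  87 = 1*59 + 28, so a_0 = 1.
  59 = 2*28 + 3, so a_1 = 2.
  28 = 9*3 + 1, so a_2 = 9.
  3 = 3*1 + 0, so a_3 = 3.
so x = [1; 2, 9, 3].
Convergents (p_i = a_i*p_{i-1} + p_{i-2}, q_i = a_i*q_{i-1} + q_{i-2} with p_{-2}=0, p_{-1}=1, q_{-2}=1, q_{-1}=0), until the denominator exceeds 10:
  i=0: a_0=1, p_0 = 1*1 + 0 = 1, q_0 = 1*0 + 1 = 1.
  i=1: a_1=2, p_1 = 2*1 + 1 = 3, q_1 = 2*1 + 0 = 2.
  i=2: a_2=9, p_2 = 9*3 + 1 = 28, q_2 = 9*2 + 1 = 19.
q_2 = 19 > 10, so the last convergent with denominator <= 10 is p_1/q_1 = 3/2.
The closest fraction with denominator <= 10 is either p_1/q_1 or the intermediate fraction (k*p_1 + p_0)/(k*q_1 + q_0) with the largest k >= 1 whose denominator stays <= 10; these approach x as k grows, and every other convergent or intermediate fraction in range is farther away.
Largest k: floor((10 - q_0)/q_1) = floor((10 - 1)/2) = 4.
That gives (4*3 + 1)/(4*2 + 1) = 13/9.
Compare the errors: |x - 3/2| = |87*2 - 3*59|/(59*2) = 3/118, and |x - 13/9| = |87*9 - 13*59|/(59*9) = 16/531.
Cross-multiplying, 3*531 = 1593 < 1888 = 16*118, so 3/118 is smaller: the convergent 3/2 is closer to x than 13/9.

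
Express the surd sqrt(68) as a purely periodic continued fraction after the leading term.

Write x_i = (sqrt(68) + m_i)/d_i with (m_0, d_0) = (0, 1). a_0 = floor(sqrt(68)) = 8, since 8^2 = 64 <= 68 < 81 = 9^2.
Iterate m_{i+1} = d_i*a_i - m_i, d_{i+1} = (68 - m_{i+1}^2)/d_i, a_{i+1} = floor((a_0 + m_{i+1})/d_{i+1}):
  m_1 = 1*8 - 0 = 8, d_1 = (68 - 8^2)/1 = 4/1 = 4, a_1 = floor((8 + 8)/4) = 4.
  m_2 = 4*4 - 8 = 8, d_2 = (68 - 8^2)/4 = 4/4 = 1, a_2 = floor((8 + 8)/1) = 16.
  m_3 = 1*16 - 8 = 8, d_3 = (68 - 8^2)/1 = 4/1 = 4: (m_3, d_3) = (m_1, d_1) = (8, 4), so from here the quotients repeat a_1, a_2; the period length is 2.
Hence the expansion of sqrt(68) is a_0 = 8 followed by the repeating block 4, 16 (period 2).

[8; (4, 16)]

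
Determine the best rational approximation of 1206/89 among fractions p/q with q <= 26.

271/20

Expand x = 1206/89 as a continued fraction with the Euclidean algorithm:
  1206 = 13*89 + 49, so a_0 = 13.
  89 = 1*49 + 40, so a_1 = 1.
  49 = 1*40 + 9, so a_2 = 1.
  40 = 4*9 + 4, so a_3 = 4.
  9 = 2*4 + 1, so a_4 = 2.
  4 = 4*1 + 0, so a_5 = 4.
so x = [13; 1, 1, 4, 2, 4].
Convergents (p_i = a_i*p_{i-1} + p_{i-2}, q_i = a_i*q_{i-1} + q_{i-2} with p_{-2}=0, p_{-1}=1, q_{-2}=1, q_{-1}=0), until the denominator exceeds 26:
  i=0: a_0=13, p_0 = 13*1 + 0 = 13, q_0 = 13*0 + 1 = 1.
  i=1: a_1=1, p_1 = 1*13 + 1 = 14, q_1 = 1*1 + 0 = 1.
  i=2: a_2=1, p_2 = 1*14 + 13 = 27, q_2 = 1*1 + 1 = 2.
  i=3: a_3=4, p_3 = 4*27 + 14 = 122, q_3 = 4*2 + 1 = 9.
  i=4: a_4=2, p_4 = 2*122 + 27 = 271, q_4 = 2*9 + 2 = 20.
  i=5: a_5=4, p_5 = 4*271 + 122 = 1206, q_5 = 4*20 + 9 = 89.
q_5 = 89 > 26, so the last convergent with denominator <= 26 is p_4/q_4 = 271/20.
The closest fraction with denominator <= 26 is either p_4/q_4 or the intermediate fraction (k*p_4 + p_3)/(k*q_4 + q_3) with the largest k >= 1 whose denominator stays <= 26; these approach x as k grows, and every other convergent or intermediate fraction in range is farther away.
Largest k: floor((26 - q_3)/q_4) = floor((26 - 9)/20) = 0.
Since k = 0, no intermediate fraction beyond p_4/q_4 has denominator <= 26, so the convergent 271/20 is the closest (its error is |1206*20 - 271*89|/(89*20) = 1/1780).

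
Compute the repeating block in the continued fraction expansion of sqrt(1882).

[43; (2, 1, 1, 1, 1, 1, 1, 2, 86)]

Write x_i = (sqrt(1882) + m_i)/d_i with (m_0, d_0) = (0, 1). a_0 = floor(sqrt(1882)) = 43, since 43^2 = 1849 <= 1882 < 1936 = 44^2.
Iterate m_{i+1} = d_i*a_i - m_i, d_{i+1} = (1882 - m_{i+1}^2)/d_i, a_{i+1} = floor((a_0 + m_{i+1})/d_{i+1}):
  m_1 = 1*43 - 0 = 43, d_1 = (1882 - 43^2)/1 = 33/1 = 33, a_1 = floor((43 + 43)/33) = 2.
  m_2 = 33*2 - 43 = 23, d_2 = (1882 - 23^2)/33 = 1353/33 = 41, a_2 = floor((43 + 23)/41) = 1.
  m_3 = 41*1 - 23 = 18, d_3 = (1882 - 18^2)/41 = 1558/41 = 38, a_3 = floor((43 + 18)/38) = 1.
  m_4 = 38*1 - 18 = 20, d_4 = (1882 - 20^2)/38 = 1482/38 = 39, a_4 = floor((43 + 20)/39) = 1.
  m_5 = 39*1 - 20 = 19, d_5 = (1882 - 19^2)/39 = 1521/39 = 39, a_5 = floor((43 + 19)/39) = 1.
  m_6 = 39*1 - 19 = 20, d_6 = (1882 - 20^2)/39 = 1482/39 = 38, a_6 = floor((43 + 20)/38) = 1.
  m_7 = 38*1 - 20 = 18, d_7 = (1882 - 18^2)/38 = 1558/38 = 41, a_7 = floor((43 + 18)/41) = 1.
  m_8 = 41*1 - 18 = 23, d_8 = (1882 - 23^2)/41 = 1353/41 = 33, a_8 = floor((43 + 23)/33) = 2.
  m_9 = 33*2 - 23 = 43, d_9 = (1882 - 43^2)/33 = 33/33 = 1, a_9 = floor((43 + 43)/1) = 86.
  m_10 = 1*86 - 43 = 43, d_10 = (1882 - 43^2)/1 = 33/1 = 33: (m_10, d_10) = (m_1, d_1) = (43, 33), so from here the quotients repeat a_1, ..., a_9; the period length is 9.
Hence the expansion of sqrt(1882) is a_0 = 43 followed by the repeating block 2, 1, 1, 1, 1, 1, 1, 2, 86 (period 9).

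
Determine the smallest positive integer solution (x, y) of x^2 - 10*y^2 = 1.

(x, y) = (19, 6)

First expand sqrt(10) as a continued fraction. With x_i = (sqrt(10) + m_i)/d_i and (m_0, d_0) = (0, 1): a_0 = floor(sqrt(10)) = 3, since 3^2 = 9 <= 10 < 16 = 4^2.
Iterate m_{i+1} = d_i*a_i - m_i, d_{i+1} = (10 - m_{i+1}^2)/d_i, a_{i+1} = floor((a_0 + m_{i+1})/d_{i+1}):
  m_1 = 1*3 - 0 = 3, d_1 = (10 - 3^2)/1 = 1/1 = 1, a_1 = floor((3 + 3)/1) = 6.
  m_2 = 1*6 - 3 = 3, d_2 = (10 - 3^2)/1 = 1/1 = 1: (m_2, d_2) = (m_1, d_1) = (3, 1), so from here the quotient a_1 repeats; the period length is 1.
So sqrt(10) = [3; (6)] with period length k = 1.
k is odd, so (p_{k-1}, q_{k-1}) only solves x^2 - 10y^2 = -1 and the fundamental solution of x^2 - 10y^2 = 1 is (p_{2k-1}, q_{2k-1}) = (p_1, q_1); compute convergents through index 1, running through the period twice.
Convergents (p_i = a_i*p_{i-1} + p_{i-2}, q_i = a_i*q_{i-1} + q_{i-2} with p_{-2}=0, p_{-1}=1, q_{-2}=1, q_{-1}=0):
  i=0: a_0=3, p_0 = 3*1 + 0 = 3, q_0 = 3*0 + 1 = 1.
  i=1: a_1=6, p_1 = 6*3 + 1 = 19, q_1 = 6*1 + 0 = 6.
Indeed p_0^2 - 10*q_0^2 = 9 - 10 = -1, not +1.
Check: 19^2 - 10*6^2 = 361 - 360 = 1, so (x, y) = (19, 6) solves the equation, and by the theorem it is the least positive solution.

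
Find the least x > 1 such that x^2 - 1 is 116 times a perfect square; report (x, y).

First expand sqrt(116) as a continued fraction. With x_i = (sqrt(116) + m_i)/d_i and (m_0, d_0) = (0, 1): a_0 = floor(sqrt(116)) = 10, since 10^2 = 100 <= 116 < 121 = 11^2.
Iterate m_{i+1} = d_i*a_i - m_i, d_{i+1} = (116 - m_{i+1}^2)/d_i, a_{i+1} = floor((a_0 + m_{i+1})/d_{i+1}):
  m_1 = 1*10 - 0 = 10, d_1 = (116 - 10^2)/1 = 16/1 = 16, a_1 = floor((10 + 10)/16) = 1.
  m_2 = 16*1 - 10 = 6, d_2 = (116 - 6^2)/16 = 80/16 = 5, a_2 = floor((10 + 6)/5) = 3.
  m_3 = 5*3 - 6 = 9, d_3 = (116 - 9^2)/5 = 35/5 = 7, a_3 = floor((10 + 9)/7) = 2.
  m_4 = 7*2 - 9 = 5, d_4 = (116 - 5^2)/7 = 91/7 = 13, a_4 = floor((10 + 5)/13) = 1.
  m_5 = 13*1 - 5 = 8, d_5 = (116 - 8^2)/13 = 52/13 = 4, a_5 = floor((10 + 8)/4) = 4.
  m_6 = 4*4 - 8 = 8, d_6 = (116 - 8^2)/4 = 52/4 = 13, a_6 = floor((10 + 8)/13) = 1.
  m_7 = 13*1 - 8 = 5, d_7 = (116 - 5^2)/13 = 91/13 = 7, a_7 = floor((10 + 5)/7) = 2.
  m_8 = 7*2 - 5 = 9, d_8 = (116 - 9^2)/7 = 35/7 = 5, a_8 = floor((10 + 9)/5) = 3.
  m_9 = 5*3 - 9 = 6, d_9 = (116 - 6^2)/5 = 80/5 = 16, a_9 = floor((10 + 6)/16) = 1.
  m_10 = 16*1 - 6 = 10, d_10 = (116 - 10^2)/16 = 16/16 = 1, a_10 = floor((10 + 10)/1) = 20.
  m_11 = 1*20 - 10 = 10, d_11 = (116 - 10^2)/1 = 16/1 = 16: (m_11, d_11) = (m_1, d_1) = (10, 16), so from here the quotients repeat a_1, ..., a_10; the period length is 10.
So sqrt(116) = [10; (1, 3, 2, 1, 4, 1, 2, 3, 1, 20)] with period length k = 10.
k is even, so the fundamental solution of x^2 - 116y^2 = 1 is (p_{k-1}, q_{k-1}) = (p_9, q_9); compute convergents through index 9.
Convergents (p_i = a_i*p_{i-1} + p_{i-2}, q_i = a_i*q_{i-1} + q_{i-2} with p_{-2}=0, p_{-1}=1, q_{-2}=1, q_{-1}=0):
  i=0: a_0=10, p_0 = 10*1 + 0 = 10, q_0 = 10*0 + 1 = 1.
  i=1: a_1=1, p_1 = 1*10 + 1 = 11, q_1 = 1*1 + 0 = 1.
  i=2: a_2=3, p_2 = 3*11 + 10 = 43, q_2 = 3*1 + 1 = 4.
  i=3: a_3=2, p_3 = 2*43 + 11 = 97, q_3 = 2*4 + 1 = 9.
  i=4: a_4=1, p_4 = 1*97 + 43 = 140, q_4 = 1*9 + 4 = 13.
  i=5: a_5=4, p_5 = 4*140 + 97 = 657, q_5 = 4*13 + 9 = 61.
  i=6: a_6=1, p_6 = 1*657 + 140 = 797, q_6 = 1*61 + 13 = 74.
  i=7: a_7=2, p_7 = 2*797 + 657 = 2251, q_7 = 2*74 + 61 = 209.
  i=8: a_8=3, p_8 = 3*2251 + 797 = 7550, q_8 = 3*209 + 74 = 701.
  i=9: a_9=1, p_9 = 1*7550 + 2251 = 9801, q_9 = 1*701 + 209 = 910.
Check: 9801^2 - 116*910^2 = 96059601 - 96059600 = 1, so (x, y) = (9801, 910) solves the equation, and by the theorem it is the least positive solution.

(x, y) = (9801, 910)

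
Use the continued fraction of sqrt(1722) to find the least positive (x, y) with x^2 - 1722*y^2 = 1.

(x, y) = (83, 2)

First expand sqrt(1722) as a continued fraction. With x_i = (sqrt(1722) + m_i)/d_i and (m_0, d_0) = (0, 1): a_0 = floor(sqrt(1722)) = 41, since 41^2 = 1681 <= 1722 < 1764 = 42^2.
Iterate m_{i+1} = d_i*a_i - m_i, d_{i+1} = (1722 - m_{i+1}^2)/d_i, a_{i+1} = floor((a_0 + m_{i+1})/d_{i+1}):
  m_1 = 1*41 - 0 = 41, d_1 = (1722 - 41^2)/1 = 41/1 = 41, a_1 = floor((41 + 41)/41) = 2.
  m_2 = 41*2 - 41 = 41, d_2 = (1722 - 41^2)/41 = 41/41 = 1, a_2 = floor((41 + 41)/1) = 82.
  m_3 = 1*82 - 41 = 41, d_3 = (1722 - 41^2)/1 = 41/1 = 41: (m_3, d_3) = (m_1, d_1) = (41, 41), so from here the quotients repeat a_1, a_2; the period length is 2.
So sqrt(1722) = [41; (2, 82)] with period length k = 2.
k is even, so the fundamental solution of x^2 - 1722y^2 = 1 is (p_{k-1}, q_{k-1}) = (p_1, q_1); compute convergents through index 1.
Convergents (p_i = a_i*p_{i-1} + p_{i-2}, q_i = a_i*q_{i-1} + q_{i-2} with p_{-2}=0, p_{-1}=1, q_{-2}=1, q_{-1}=0):
  i=0: a_0=41, p_0 = 41*1 + 0 = 41, q_0 = 41*0 + 1 = 1.
  i=1: a_1=2, p_1 = 2*41 + 1 = 83, q_1 = 2*1 + 0 = 2.
Check: 83^2 - 1722*2^2 = 6889 - 6888 = 1, so (x, y) = (83, 2) solves the equation, and by the theorem it is the least positive solution.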